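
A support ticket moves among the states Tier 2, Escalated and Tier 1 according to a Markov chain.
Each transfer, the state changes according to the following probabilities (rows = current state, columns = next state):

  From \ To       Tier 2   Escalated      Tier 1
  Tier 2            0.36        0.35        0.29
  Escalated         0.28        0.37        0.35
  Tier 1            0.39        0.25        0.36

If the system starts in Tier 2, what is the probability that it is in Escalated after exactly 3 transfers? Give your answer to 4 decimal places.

Propagate the distribution vector 3 transfers from Tier 2.
After 0 transfers: (1.0000, 0.0000, 0.0000)
After 1 transfer: (0.3600, 0.3500, 0.2900)
After 2 transfers: (0.3407, 0.3280, 0.3313)
After 3 transfers: (0.3437, 0.3234, 0.3329)
P(in Escalated after 3 transfers) = 0.3234

0.3234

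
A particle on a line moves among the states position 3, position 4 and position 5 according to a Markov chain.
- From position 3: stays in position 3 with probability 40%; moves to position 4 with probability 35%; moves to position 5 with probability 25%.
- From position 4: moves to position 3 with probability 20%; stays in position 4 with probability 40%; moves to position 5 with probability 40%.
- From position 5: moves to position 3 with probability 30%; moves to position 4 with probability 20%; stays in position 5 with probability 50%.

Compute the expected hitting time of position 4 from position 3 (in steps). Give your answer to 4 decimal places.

Let t(s) be the expected number of steps to first reach position 4 from state s, with t(position 4) = 0. Conditioning on the first step:
t(position 3) = 1 + 0.4·t(position 3) + 0.25·t(position 5)
t(position 5) = 1 + 0.3·t(position 3) + 0.5·t(position 5)
Solving: t(position 3) = 3.3333, t(position 5) = 4.0000.
Expected steps from position 3 to position 4: 3.3333.

3.3333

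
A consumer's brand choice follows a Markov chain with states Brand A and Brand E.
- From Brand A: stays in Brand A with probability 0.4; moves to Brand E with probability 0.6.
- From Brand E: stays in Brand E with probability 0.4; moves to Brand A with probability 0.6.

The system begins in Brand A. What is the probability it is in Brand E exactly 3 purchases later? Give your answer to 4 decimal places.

Propagate the distribution vector 3 purchases from Brand A.
After 0 purchases: (1.0000, 0.0000)
After 1 purchase: (0.4000, 0.6000)
After 2 purchases: (0.5200, 0.4800)
After 3 purchases: (0.4960, 0.5040)
P(in Brand E after 3 purchases) = 0.5040

0.5040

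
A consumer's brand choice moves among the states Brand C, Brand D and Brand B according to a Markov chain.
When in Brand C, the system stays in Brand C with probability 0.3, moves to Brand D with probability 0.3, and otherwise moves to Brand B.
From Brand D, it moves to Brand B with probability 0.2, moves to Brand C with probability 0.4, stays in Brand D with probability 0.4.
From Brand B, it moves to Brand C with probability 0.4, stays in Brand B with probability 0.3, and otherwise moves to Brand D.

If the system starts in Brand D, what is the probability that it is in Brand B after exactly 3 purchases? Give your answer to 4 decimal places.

Propagate the distribution vector 3 purchases from Brand D.
After 0 purchases: (0.0000, 1.0000, 0.0000)
After 1 purchase: (0.4000, 0.4000, 0.2000)
After 2 purchases: (0.3600, 0.3400, 0.3000)
After 3 purchases: (0.3640, 0.3340, 0.3020)
P(in Brand B after 3 purchases) = 0.3020

0.3020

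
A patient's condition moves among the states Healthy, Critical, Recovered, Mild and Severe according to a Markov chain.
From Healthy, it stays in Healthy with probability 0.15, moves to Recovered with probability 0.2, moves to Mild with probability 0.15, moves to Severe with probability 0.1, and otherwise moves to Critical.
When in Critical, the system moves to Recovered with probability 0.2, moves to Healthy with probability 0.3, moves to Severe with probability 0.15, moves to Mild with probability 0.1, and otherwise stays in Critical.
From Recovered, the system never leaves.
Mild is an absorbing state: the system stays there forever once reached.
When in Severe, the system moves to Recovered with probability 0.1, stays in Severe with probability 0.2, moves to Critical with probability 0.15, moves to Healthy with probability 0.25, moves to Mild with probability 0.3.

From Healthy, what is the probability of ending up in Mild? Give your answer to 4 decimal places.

Let h(s) be the probability of absorption at Mild starting from transient state s. Then h(Mild) = 1 and h(Recovered) = 0. By first-step analysis:
h(Healthy) = 0.15·h(Healthy) + 0.4·h(Critical) + 0.2·0 + 0.15·1 + 0.1·h(Severe)
h(Critical) = 0.3·h(Healthy) + 0.25·h(Critical) + 0.2·0 + 0.1·1 + 0.15·h(Severe)
h(Severe) = 0.25·h(Healthy) + 0.15·h(Critical) + 0.1·0 + 0.3·1 + 0.2·h(Severe)
Solving: h(Healthy) = 0.4504, h(Critical) = 0.4329, h(Severe) = 0.5969.
Starting from Healthy, the probability is 0.4504.

0.4504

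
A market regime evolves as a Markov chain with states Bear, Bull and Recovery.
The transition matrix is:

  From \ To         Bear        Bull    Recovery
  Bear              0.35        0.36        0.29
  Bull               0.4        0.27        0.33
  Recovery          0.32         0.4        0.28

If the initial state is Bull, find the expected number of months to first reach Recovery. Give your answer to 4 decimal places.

3.1770

Let t(s) be the expected number of months to first reach Recovery from state s, with t(Recovery) = 0. Conditioning on the first month:
t(Bear) = 1 + 0.35·t(Bear) + 0.36·t(Bull)
t(Bull) = 1 + 0.4·t(Bear) + 0.27·t(Bull)
Solving: t(Bear) = 3.2980, t(Bull) = 3.1770.
Expected months from Bull to Recovery: 3.1770.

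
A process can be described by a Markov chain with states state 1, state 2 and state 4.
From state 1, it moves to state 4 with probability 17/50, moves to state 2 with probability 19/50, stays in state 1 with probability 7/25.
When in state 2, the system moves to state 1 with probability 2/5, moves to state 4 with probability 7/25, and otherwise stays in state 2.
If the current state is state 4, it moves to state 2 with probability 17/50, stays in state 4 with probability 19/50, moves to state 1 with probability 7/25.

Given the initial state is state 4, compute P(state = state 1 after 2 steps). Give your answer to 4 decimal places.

Sum over the intermediate state after 1 step:
P = P(state 4→state 1)·P(state 1→state 1) + P(state 4→state 2)·P(state 2→state 1) + P(state 4→state 4)·P(state 4→state 1)
  = 0.28×0.28 + 0.34×0.4 + 0.38×0.28
  = 0.0784 + 0.1360 + 0.1064 = 0.3208

0.3208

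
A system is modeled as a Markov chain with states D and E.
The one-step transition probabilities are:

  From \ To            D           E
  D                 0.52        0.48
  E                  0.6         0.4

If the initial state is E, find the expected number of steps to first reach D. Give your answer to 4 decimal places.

1.6667

Let t(s) be the expected number of steps to first reach D from state s, with t(D) = 0. Conditioning on the first step:
t(E) = 1 + 0.4·t(E)
Solving: t(E) = 1.6667.
Expected steps from E to D: 1.6667.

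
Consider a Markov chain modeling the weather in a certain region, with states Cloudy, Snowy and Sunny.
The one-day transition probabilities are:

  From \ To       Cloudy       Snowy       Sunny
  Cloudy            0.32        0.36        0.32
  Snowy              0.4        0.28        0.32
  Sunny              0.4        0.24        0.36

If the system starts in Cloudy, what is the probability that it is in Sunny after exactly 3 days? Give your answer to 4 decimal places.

Propagate the distribution vector 3 days from Cloudy.
After 0 days: (1.0000, 0.0000, 0.0000)
After 1 day: (0.3200, 0.3600, 0.3200)
After 2 days: (0.3744, 0.2928, 0.3328)
After 3 days: (0.3700, 0.2966, 0.3333)
P(in Sunny after 3 days) = 0.3333

0.3333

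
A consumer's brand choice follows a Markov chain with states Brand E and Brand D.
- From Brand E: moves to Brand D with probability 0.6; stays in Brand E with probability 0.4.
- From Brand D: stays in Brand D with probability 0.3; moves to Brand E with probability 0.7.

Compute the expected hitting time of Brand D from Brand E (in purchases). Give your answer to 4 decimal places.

Let t(s) be the expected number of purchases to first reach Brand D from state s, with t(Brand D) = 0. Conditioning on the first purchase:
t(Brand E) = 1 + 0.4·t(Brand E)
Solving: t(Brand E) = 1.6667.
Expected purchases from Brand E to Brand D: 1.6667.

1.6667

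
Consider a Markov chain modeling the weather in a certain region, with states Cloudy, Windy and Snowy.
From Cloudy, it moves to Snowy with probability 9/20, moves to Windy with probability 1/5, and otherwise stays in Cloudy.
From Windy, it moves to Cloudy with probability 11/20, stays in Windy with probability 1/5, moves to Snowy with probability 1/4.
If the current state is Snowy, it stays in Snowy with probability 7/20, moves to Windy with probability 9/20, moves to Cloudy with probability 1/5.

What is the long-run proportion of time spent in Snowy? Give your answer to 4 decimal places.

0.3565

Let the stationary distribution be π with π = πP and π_1 + π_2 + π_3 = 1.
π_1 = 0.35·π_1 + 0.55·π_2 + 0.2·π_3
π_2 = 0.2·π_1 + 0.2·π_2 + 0.45·π_3
Solving with the normalization constraint gives π = (0.3543, 0.2891, 0.3565).
So the stationary probability of Snowy is 0.3565.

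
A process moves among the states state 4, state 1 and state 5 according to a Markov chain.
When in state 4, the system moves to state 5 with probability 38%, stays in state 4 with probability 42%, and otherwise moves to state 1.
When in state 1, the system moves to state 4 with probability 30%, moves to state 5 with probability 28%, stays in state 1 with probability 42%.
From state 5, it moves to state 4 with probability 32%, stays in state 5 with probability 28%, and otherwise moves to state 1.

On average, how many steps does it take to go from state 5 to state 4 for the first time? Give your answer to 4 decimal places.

3.2068

Let t(s) be the expected number of steps to first reach state 4 from state s, with t(state 4) = 0. Conditioning on the first step:
t(state 1) = 1 + 0.42·t(state 1) + 0.28·t(state 5)
t(state 5) = 1 + 0.4·t(state 1) + 0.28·t(state 5)
Solving: t(state 1) = 3.2723, t(state 5) = 3.2068.
Expected steps from state 5 to state 4: 3.2068.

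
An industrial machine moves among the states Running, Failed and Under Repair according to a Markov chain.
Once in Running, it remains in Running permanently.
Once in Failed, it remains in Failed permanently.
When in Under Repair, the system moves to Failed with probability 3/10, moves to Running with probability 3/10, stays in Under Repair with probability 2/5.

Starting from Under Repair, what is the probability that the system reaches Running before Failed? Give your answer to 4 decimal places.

0.5000

Let h(s) be the probability of absorption at Running starting from transient state s. Then h(Running) = 1 and h(Failed) = 0. By first-step analysis:
h(Under Repair) = 0.3·1 + 0.3·0 + 0.4·h(Under Repair)
Solving: h(Under Repair) = 0.5000.
Starting from Under Repair, the probability is 0.5000.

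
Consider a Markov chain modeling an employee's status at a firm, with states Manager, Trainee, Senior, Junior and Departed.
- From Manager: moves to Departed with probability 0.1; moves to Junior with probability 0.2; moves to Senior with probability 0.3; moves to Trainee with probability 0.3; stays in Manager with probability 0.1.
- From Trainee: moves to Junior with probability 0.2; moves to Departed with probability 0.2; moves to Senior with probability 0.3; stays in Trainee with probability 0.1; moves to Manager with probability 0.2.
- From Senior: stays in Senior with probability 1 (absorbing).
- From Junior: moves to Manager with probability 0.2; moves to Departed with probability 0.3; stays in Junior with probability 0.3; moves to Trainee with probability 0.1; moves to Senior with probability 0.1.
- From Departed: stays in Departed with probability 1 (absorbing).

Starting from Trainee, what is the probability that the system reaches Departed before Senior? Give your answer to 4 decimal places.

Let h(s) be the probability of absorption at Departed starting from transient state s. Then h(Departed) = 1 and h(Senior) = 0. By first-step analysis:
h(Manager) = 0.1·h(Manager) + 0.3·h(Trainee) + 0.3·0 + 0.2·h(Junior) + 0.1·1
h(Trainee) = 0.2·h(Manager) + 0.1·h(Trainee) + 0.3·0 + 0.2·h(Junior) + 0.2·1
h(Junior) = 0.2·h(Manager) + 0.1·h(Trainee) + 0.1·0 + 0.3·h(Junior) + 0.3·1
Solving: h(Manager) = 0.3934, h(Trainee) = 0.4440, h(Junior) = 0.6044.
Starting from Trainee, the probability is 0.4440.

0.4440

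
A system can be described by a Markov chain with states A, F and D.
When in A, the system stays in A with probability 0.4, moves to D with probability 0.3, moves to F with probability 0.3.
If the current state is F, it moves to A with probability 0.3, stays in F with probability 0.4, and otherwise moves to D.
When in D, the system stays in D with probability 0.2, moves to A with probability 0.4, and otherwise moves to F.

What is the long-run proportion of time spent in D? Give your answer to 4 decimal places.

0.2727

Let the stationary distribution be π with π = πP and π_1 + π_2 + π_3 = 1.
π_1 = 0.4·π_1 + 0.3·π_2 + 0.4·π_3
π_2 = 0.3·π_1 + 0.4·π_2 + 0.4·π_3
Solving with the normalization constraint gives π = (0.3636, 0.3636, 0.2727).
So the stationary probability of D is 0.2727.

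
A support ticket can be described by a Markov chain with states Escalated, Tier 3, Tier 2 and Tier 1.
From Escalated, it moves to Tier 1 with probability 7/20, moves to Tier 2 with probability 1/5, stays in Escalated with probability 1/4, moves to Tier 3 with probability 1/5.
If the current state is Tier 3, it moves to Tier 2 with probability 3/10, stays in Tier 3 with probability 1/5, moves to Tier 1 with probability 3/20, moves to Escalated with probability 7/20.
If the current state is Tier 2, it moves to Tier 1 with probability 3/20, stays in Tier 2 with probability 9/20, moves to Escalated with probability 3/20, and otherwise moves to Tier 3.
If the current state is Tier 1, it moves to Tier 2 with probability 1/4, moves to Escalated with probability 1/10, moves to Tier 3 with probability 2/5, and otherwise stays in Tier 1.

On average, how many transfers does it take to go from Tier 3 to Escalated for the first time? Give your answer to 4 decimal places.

4.1718

Let t(s) be the expected number of transfers to first reach Escalated from state s, with t(Escalated) = 0. Conditioning on the first transfer:
t(Tier 3) = 1 + 0.2·t(Tier 3) + 0.3·t(Tier 2) + 0.15·t(Tier 1)
t(Tier 2) = 1 + 0.25·t(Tier 3) + 0.45·t(Tier 2) + 0.15·t(Tier 1)
t(Tier 1) = 1 + 0.4·t(Tier 3) + 0.25·t(Tier 2) + 0.25·t(Tier 1)
Solving: t(Tier 3) = 4.1718, t(Tier 2) = 5.1534, t(Tier 1) = 5.2761.
Expected transfers from Tier 3 to Escalated: 4.1718.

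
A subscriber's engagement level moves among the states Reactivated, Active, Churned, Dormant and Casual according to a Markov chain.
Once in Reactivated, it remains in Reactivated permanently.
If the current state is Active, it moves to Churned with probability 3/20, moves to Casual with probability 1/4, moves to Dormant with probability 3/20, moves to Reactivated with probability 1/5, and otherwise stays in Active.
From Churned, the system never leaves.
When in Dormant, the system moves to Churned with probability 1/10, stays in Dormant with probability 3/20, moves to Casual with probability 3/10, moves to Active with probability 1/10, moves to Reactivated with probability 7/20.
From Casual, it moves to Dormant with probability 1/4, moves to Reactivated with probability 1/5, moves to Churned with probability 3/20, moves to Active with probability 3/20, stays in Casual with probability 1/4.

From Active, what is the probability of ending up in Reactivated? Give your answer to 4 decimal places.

0.6159

Let h(s) be the probability of absorption at Reactivated starting from transient state s. Then h(Reactivated) = 1 and h(Churned) = 0. By first-step analysis:
h(Active) = 0.2·1 + 0.25·h(Active) + 0.15·0 + 0.15·h(Dormant) + 0.25·h(Casual)
h(Dormant) = 0.35·1 + 0.1·h(Active) + 0.1·0 + 0.15·h(Dormant) + 0.3·h(Casual)
h(Casual) = 0.2·1 + 0.15·h(Active) + 0.15·0 + 0.25·h(Dormant) + 0.25·h(Casual)
Solving: h(Active) = 0.6159, h(Dormant) = 0.7047, h(Casual) = 0.6247.
Starting from Active, the probability is 0.6159.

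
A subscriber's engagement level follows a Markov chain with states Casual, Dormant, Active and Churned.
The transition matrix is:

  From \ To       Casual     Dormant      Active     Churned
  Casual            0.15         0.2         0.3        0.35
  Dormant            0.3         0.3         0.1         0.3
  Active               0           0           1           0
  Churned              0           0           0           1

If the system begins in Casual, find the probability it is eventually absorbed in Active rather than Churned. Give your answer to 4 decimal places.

0.4299

Let h(s) be the probability of absorption at Active starting from transient state s. Then h(Active) = 1 and h(Churned) = 0. By first-step analysis:
h(Casual) = 0.15·h(Casual) + 0.2·h(Dormant) + 0.3·1 + 0.35·0
h(Dormant) = 0.3·h(Casual) + 0.3·h(Dormant) + 0.1·1 + 0.3·0
Solving: h(Casual) = 0.4299, h(Dormant) = 0.3271.
Starting from Casual, the probability is 0.4299.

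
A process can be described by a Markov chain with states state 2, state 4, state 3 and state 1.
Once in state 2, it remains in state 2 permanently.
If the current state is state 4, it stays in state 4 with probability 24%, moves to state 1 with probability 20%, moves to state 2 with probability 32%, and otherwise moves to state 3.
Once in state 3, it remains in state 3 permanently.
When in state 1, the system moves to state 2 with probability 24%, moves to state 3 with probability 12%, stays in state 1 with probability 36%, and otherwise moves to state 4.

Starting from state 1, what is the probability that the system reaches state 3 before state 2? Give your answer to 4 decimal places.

Let h(s) be the probability of absorption at state 3 starting from transient state s. Then h(state 3) = 1 and h(state 2) = 0. By first-step analysis:
h(state 4) = 0.32·0 + 0.24·h(state 4) + 0.24·1 + 0.2·h(state 1)
h(state 1) = 0.24·0 + 0.28·h(state 4) + 0.12·1 + 0.36·h(state 1)
Solving: h(state 4) = 0.4126, h(state 1) = 0.3680.
Starting from state 1, the probability is 0.3680.

0.3680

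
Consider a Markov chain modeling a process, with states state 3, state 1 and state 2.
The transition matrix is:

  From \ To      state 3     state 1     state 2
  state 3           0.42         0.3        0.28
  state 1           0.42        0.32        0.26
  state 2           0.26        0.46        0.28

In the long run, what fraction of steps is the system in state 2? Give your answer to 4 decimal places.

Let the stationary distribution be π with π = πP and π_1 + π_2 + π_3 = 1.
π_1 = 0.42·π_1 + 0.42·π_2 + 0.26·π_3
π_2 = 0.3·π_1 + 0.32·π_2 + 0.46·π_3
Solving with the normalization constraint gives π = (0.3763, 0.3507, 0.2730).
So the stationary probability of state 2 is 0.2730.

0.2730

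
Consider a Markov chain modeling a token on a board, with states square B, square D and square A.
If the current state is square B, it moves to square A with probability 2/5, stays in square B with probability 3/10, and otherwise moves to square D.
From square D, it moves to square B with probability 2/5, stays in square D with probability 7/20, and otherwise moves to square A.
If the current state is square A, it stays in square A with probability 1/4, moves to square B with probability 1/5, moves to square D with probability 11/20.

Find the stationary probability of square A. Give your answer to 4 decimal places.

Let the stationary distribution be π with π = πP and π_1 + π_2 + π_3 = 1.
π_1 = 0.3·π_1 + 0.4·π_2 + 0.2·π_3
π_2 = 0.3·π_1 + 0.35·π_2 + 0.55·π_3
Solving with the normalization constraint gives π = (0.3097, 0.3938, 0.2965).
So the stationary probability of square A is 0.2965.

0.2965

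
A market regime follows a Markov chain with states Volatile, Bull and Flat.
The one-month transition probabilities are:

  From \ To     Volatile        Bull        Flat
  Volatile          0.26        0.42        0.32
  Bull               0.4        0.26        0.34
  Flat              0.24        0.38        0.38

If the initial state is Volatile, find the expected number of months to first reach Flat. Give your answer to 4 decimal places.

Let t(s) be the expected number of months to first reach Flat from state s, with t(Flat) = 0. Conditioning on the first month:
t(Volatile) = 1 + 0.26·t(Volatile) + 0.42·t(Bull)
t(Bull) = 1 + 0.4·t(Volatile) + 0.26·t(Bull)
Solving: t(Volatile) = 3.0558, t(Bull) = 3.0032.
Expected months from Volatile to Flat: 3.0558.

3.0558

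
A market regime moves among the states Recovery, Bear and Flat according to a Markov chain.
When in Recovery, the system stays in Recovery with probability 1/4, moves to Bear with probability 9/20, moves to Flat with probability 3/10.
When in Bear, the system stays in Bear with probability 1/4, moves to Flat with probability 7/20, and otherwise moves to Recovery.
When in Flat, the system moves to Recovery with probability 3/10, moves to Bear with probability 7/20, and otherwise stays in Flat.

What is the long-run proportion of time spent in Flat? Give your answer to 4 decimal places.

Let the stationary distribution be π with π = πP and π_1 + π_2 + π_3 = 1.
π_1 = 0.25·π_1 + 0.4·π_2 + 0.3·π_3
π_2 = 0.45·π_1 + 0.25·π_2 + 0.35·π_3
Solving with the normalization constraint gives π = (0.3188, 0.3472, 0.3341).
So the stationary probability of Flat is 0.3341.

0.3341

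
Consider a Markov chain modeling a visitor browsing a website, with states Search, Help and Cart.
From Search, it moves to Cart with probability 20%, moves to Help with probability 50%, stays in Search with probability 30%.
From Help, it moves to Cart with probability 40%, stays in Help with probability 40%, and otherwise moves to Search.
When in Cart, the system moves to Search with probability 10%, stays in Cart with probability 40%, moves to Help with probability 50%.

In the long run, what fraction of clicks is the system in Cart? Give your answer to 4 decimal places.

0.3636

Let the stationary distribution be π with π = πP and π_1 + π_2 + π_3 = 1.
π_1 = 0.3·π_1 + 0.2·π_2 + 0.1·π_3
π_2 = 0.5·π_1 + 0.4·π_2 + 0.5·π_3
Solving with the normalization constraint gives π = (0.1818, 0.4545, 0.3636).
So the stationary probability of Cart is 0.3636.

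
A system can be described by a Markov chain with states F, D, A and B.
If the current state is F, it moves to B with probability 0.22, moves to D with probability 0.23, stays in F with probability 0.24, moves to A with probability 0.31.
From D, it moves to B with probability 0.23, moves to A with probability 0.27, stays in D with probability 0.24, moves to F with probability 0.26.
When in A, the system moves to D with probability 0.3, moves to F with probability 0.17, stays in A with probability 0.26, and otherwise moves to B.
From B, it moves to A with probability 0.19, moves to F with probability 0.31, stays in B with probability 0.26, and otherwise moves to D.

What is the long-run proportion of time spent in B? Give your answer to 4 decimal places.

0.2452

Let the stationary distribution be π with π = πP and π_1 + π_2 + π_3 + π_4 = 1.
π_1 = 0.24·π_1 + 0.26·π_2 + 0.17·π_3 + 0.31·π_4
π_2 = 0.23·π_1 + 0.24·π_2 + 0.3·π_3 + 0.24·π_4
π_3 = 0.31·π_1 + 0.27·π_2 + 0.26·π_3 + 0.19·π_4
Solving with the normalization constraint gives π = (0.2442, 0.2530, 0.2576, 0.2452).
So the stationary probability of B is 0.2452.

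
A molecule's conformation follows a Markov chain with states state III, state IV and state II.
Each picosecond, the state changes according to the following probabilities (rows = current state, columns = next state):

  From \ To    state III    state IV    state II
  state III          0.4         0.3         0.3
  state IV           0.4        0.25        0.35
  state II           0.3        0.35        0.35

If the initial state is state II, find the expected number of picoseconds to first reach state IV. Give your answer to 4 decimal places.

3.0000

Let t(s) be the expected number of picoseconds to first reach state IV from state s, with t(state IV) = 0. Conditioning on the first picosecond:
t(state III) = 1 + 0.4·t(state III) + 0.3·t(state II)
t(state II) = 1 + 0.3·t(state III) + 0.35·t(state II)
Solving: t(state III) = 3.1667, t(state II) = 3.0000.
Expected picoseconds from state II to state IV: 3.0000.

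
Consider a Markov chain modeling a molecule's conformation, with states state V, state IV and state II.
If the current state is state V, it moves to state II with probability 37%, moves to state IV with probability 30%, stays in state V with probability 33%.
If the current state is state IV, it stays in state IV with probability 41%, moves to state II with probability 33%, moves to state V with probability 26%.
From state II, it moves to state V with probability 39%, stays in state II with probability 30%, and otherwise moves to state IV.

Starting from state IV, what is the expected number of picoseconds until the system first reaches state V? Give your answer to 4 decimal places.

Let t(s) be the expected number of picoseconds to first reach state V from state s, with t(state V) = 0. Conditioning on the first picosecond:
t(state IV) = 1 + 0.41·t(state IV) + 0.33·t(state II)
t(state II) = 1 + 0.31·t(state IV) + 0.3·t(state II)
Solving: t(state IV) = 3.3151, t(state II) = 2.8967.
Expected picoseconds from state IV to state V: 3.3151.

3.3151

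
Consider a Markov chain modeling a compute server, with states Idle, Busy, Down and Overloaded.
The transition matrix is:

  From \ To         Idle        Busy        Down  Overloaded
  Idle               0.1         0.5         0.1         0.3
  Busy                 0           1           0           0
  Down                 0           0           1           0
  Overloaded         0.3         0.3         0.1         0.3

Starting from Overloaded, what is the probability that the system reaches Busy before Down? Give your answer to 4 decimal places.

0.7778

Let h(s) be the probability of absorption at Busy starting from transient state s. Then h(Busy) = 1 and h(Down) = 0. By first-step analysis:
h(Idle) = 0.1·h(Idle) + 0.5·1 + 0.1·0 + 0.3·h(Overloaded)
h(Overloaded) = 0.3·h(Idle) + 0.3·1 + 0.1·0 + 0.3·h(Overloaded)
Solving: h(Idle) = 0.8148, h(Overloaded) = 0.7778.
Starting from Overloaded, the probability is 0.7778.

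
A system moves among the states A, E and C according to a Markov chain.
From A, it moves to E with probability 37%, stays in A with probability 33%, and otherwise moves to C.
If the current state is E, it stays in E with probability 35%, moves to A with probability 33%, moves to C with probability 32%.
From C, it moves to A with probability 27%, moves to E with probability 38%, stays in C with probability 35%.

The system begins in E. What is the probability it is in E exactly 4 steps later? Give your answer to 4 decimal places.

0.3659

Propagate the distribution vector 4 steps from E.
After 0 steps: (0.0000, 1.0000, 0.0000)
After 1 step: (0.3300, 0.3500, 0.3200)
After 2 steps: (0.3108, 0.3662, 0.3230)
After 3 steps: (0.3106, 0.3659, 0.3235)
After 4 steps: (0.3106, 0.3659, 0.3235)
P(in E after 4 steps) = 0.3659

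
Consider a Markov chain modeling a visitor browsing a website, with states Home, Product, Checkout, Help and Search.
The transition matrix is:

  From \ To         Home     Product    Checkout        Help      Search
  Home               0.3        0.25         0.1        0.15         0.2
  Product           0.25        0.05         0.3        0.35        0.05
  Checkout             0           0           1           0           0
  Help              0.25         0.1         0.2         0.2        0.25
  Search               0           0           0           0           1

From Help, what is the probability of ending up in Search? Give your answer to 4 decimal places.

0.5293

Let h(s) be the probability of absorption at Search starting from transient state s. Then h(Search) = 1 and h(Checkout) = 0. By first-step analysis:
h(Home) = 0.3·h(Home) + 0.25·h(Product) + 0.1·0 + 0.15·h(Help) + 0.2·1
h(Product) = 0.25·h(Home) + 0.05·h(Product) + 0.3·0 + 0.35·h(Help) + 0.05·1
h(Help) = 0.25·h(Home) + 0.1·h(Product) + 0.2·0 + 0.2·h(Help) + 0.25·1
Solving: h(Home) = 0.5382, h(Product) = 0.3893, h(Help) = 0.5293.
Starting from Help, the probability is 0.5293.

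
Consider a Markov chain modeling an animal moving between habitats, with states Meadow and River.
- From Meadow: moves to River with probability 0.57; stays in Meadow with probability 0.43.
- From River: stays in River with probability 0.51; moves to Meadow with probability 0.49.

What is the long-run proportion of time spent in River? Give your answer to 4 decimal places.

0.5377

Let the stationary distribution be π with π = πP and π_1 + π_2 = 1.
π_1 = 0.43·π_1 + 0.49·π_2
Solving with the normalization constraint gives π = (0.4623, 0.5377).
So the stationary probability of River is 0.5377.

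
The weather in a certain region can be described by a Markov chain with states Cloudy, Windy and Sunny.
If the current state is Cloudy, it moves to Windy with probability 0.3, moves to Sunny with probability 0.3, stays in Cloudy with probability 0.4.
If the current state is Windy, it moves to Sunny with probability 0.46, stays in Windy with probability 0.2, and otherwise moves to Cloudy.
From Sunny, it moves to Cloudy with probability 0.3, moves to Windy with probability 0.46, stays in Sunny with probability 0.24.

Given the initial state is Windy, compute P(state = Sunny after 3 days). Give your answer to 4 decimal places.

Propagate the distribution vector 3 days from Windy.
After 0 days: (0.0000, 1.0000, 0.0000)
After 1 day: (0.3400, 0.2000, 0.4600)
After 2 days: (0.3420, 0.3536, 0.3044)
After 3 days: (0.3483, 0.3133, 0.3383)
P(in Sunny after 3 days) = 0.3383

0.3383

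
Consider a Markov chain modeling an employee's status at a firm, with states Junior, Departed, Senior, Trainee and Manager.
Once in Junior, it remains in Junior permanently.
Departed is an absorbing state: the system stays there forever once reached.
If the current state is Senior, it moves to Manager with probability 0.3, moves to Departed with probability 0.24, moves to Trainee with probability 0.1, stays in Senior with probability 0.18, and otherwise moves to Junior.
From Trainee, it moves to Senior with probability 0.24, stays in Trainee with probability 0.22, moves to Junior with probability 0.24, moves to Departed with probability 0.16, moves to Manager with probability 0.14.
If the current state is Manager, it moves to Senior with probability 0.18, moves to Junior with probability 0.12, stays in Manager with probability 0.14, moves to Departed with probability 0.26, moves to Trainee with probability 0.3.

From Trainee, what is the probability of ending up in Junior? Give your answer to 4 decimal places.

Let h(s) be the probability of absorption at Junior starting from transient state s. Then h(Junior) = 1 and h(Departed) = 0. By first-step analysis:
h(Senior) = 0.18·1 + 0.24·0 + 0.18·h(Senior) + 0.1·h(Trainee) + 0.3·h(Manager)
h(Trainee) = 0.24·1 + 0.16·0 + 0.24·h(Senior) + 0.22·h(Trainee) + 0.14·h(Manager)
h(Manager) = 0.12·1 + 0.26·0 + 0.18·h(Senior) + 0.3·h(Trainee) + 0.14·h(Manager)
Solving: h(Senior) = 0.4319, h(Trainee) = 0.5141, h(Manager) = 0.4093.
Starting from Trainee, the probability is 0.5141.

0.5141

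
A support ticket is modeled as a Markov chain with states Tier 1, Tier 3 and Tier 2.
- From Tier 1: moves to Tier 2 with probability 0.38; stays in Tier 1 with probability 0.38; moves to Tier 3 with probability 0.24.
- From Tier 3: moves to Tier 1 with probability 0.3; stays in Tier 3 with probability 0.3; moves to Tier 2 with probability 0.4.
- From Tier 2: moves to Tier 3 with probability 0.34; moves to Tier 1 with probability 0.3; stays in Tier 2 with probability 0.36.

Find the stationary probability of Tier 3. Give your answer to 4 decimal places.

0.2956

Let the stationary distribution be π with π = πP and π_1 + π_2 + π_3 = 1.
π_1 = 0.38·π_1 + 0.3·π_2 + 0.3·π_3
π_2 = 0.24·π_1 + 0.3·π_2 + 0.34·π_3
Solving with the normalization constraint gives π = (0.3261, 0.2956, 0.3783).
So the stationary probability of Tier 3 is 0.2956.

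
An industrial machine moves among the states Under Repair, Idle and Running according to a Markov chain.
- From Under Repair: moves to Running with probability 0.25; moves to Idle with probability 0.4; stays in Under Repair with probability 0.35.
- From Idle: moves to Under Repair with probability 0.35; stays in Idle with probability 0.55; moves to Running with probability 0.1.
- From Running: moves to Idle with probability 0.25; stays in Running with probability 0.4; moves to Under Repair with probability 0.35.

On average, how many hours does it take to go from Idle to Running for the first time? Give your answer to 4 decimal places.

6.5574

Let t(s) be the expected number of hours to first reach Running from state s, with t(Running) = 0. Conditioning on the first hour:
t(Under Repair) = 1 + 0.35·t(Under Repair) + 0.4·t(Idle)
t(Idle) = 1 + 0.35·t(Under Repair) + 0.55·t(Idle)
Solving: t(Under Repair) = 5.5738, t(Idle) = 6.5574.
Expected hours from Idle to Running: 6.5574.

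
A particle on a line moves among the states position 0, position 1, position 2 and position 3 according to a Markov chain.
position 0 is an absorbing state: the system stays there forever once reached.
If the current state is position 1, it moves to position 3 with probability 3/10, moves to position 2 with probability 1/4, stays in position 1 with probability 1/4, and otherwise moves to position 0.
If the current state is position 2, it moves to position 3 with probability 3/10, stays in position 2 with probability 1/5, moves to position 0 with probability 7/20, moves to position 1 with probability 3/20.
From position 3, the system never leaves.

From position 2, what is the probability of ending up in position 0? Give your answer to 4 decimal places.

0.5200

Let h(s) be the probability of absorption at position 0 starting from transient state s. Then h(position 0) = 1 and h(position 3) = 0. By first-step analysis:
h(position 1) = 0.2·1 + 0.25·h(position 1) + 0.25·h(position 2) + 0.3·0
h(position 2) = 0.35·1 + 0.15·h(position 1) + 0.2·h(position 2) + 0.3·0
Solving: h(position 1) = 0.4400, h(position 2) = 0.5200.
Starting from position 2, the probability is 0.5200.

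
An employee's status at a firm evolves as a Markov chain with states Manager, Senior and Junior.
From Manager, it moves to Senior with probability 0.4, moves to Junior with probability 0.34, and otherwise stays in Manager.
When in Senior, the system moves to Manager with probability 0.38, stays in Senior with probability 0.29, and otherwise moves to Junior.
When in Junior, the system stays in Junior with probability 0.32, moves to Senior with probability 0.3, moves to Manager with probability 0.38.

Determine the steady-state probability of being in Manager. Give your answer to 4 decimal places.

0.3393

Let the stationary distribution be π with π = πP and π_1 + π_2 + π_3 = 1.
π_1 = 0.26·π_1 + 0.38·π_2 + 0.38·π_3
π_2 = 0.4·π_1 + 0.29·π_2 + 0.3·π_3
Solving with the normalization constraint gives π = (0.3393, 0.3306, 0.3301).
So the stationary probability of Manager is 0.3393.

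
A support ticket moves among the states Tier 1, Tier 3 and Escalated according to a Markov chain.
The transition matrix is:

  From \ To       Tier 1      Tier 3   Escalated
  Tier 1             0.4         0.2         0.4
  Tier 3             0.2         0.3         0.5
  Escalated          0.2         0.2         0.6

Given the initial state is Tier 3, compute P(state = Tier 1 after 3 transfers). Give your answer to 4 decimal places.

0.2480

Propagate the distribution vector 3 transfers from Tier 3.
After 0 transfers: (0.0000, 1.0000, 0.0000)
After 1 transfer: (0.2000, 0.3000, 0.5000)
After 2 transfers: (0.2400, 0.2300, 0.5300)
After 3 transfers: (0.2480, 0.2230, 0.5290)
P(in Tier 1 after 3 transfers) = 0.2480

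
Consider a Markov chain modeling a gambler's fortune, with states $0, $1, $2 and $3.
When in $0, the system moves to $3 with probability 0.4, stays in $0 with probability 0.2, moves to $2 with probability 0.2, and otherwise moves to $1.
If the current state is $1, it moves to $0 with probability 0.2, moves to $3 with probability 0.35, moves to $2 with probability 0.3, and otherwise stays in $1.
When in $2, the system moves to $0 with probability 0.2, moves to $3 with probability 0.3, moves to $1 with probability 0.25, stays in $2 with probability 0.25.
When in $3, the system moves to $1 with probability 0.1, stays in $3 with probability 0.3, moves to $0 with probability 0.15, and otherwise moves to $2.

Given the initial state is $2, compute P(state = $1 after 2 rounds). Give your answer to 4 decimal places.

Propagate the distribution vector 2 rounds from $2.
After 0 rounds: (0.0000, 0.0000, 1.0000, 0.0000)
After 1 round: (0.2000, 0.2500, 0.2500, 0.3000)
After 2 rounds: (0.1850, 0.1700, 0.3125, 0.3325)
P(in $1 after 2 rounds) = 0.1700

0.1700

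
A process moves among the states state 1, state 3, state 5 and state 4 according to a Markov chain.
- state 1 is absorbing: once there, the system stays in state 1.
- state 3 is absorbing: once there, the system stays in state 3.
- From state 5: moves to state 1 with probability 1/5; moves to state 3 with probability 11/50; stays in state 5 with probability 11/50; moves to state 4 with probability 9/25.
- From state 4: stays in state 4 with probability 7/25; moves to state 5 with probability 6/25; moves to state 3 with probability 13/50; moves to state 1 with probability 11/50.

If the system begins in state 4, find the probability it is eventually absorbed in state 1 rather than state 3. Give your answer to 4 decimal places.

Let h(s) be the probability of absorption at state 1 starting from transient state s. Then h(state 1) = 1 and h(state 3) = 0. By first-step analysis:
h(state 5) = 0.2·1 + 0.22·0 + 0.22·h(state 5) + 0.36·h(state 4)
h(state 4) = 0.22·1 + 0.26·0 + 0.24·h(state 5) + 0.28·h(state 4)
Solving: h(state 5) = 0.4697, h(state 4) = 0.4621.
Starting from state 4, the probability is 0.4621.

0.4621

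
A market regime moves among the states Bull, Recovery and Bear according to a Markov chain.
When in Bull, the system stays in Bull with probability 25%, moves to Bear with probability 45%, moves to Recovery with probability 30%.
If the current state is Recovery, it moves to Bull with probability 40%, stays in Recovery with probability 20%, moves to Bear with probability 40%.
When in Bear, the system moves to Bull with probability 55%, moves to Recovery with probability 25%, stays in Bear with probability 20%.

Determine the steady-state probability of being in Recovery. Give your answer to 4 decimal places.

Let the stationary distribution be π with π = πP and π_1 + π_2 + π_3 = 1.
π_1 = 0.25·π_1 + 0.4·π_2 + 0.55·π_3
π_2 = 0.3·π_1 + 0.2·π_2 + 0.25·π_3
Solving with the normalization constraint gives π = (0.3934, 0.2568, 0.3497).
So the stationary probability of Recovery is 0.2568.

0.2568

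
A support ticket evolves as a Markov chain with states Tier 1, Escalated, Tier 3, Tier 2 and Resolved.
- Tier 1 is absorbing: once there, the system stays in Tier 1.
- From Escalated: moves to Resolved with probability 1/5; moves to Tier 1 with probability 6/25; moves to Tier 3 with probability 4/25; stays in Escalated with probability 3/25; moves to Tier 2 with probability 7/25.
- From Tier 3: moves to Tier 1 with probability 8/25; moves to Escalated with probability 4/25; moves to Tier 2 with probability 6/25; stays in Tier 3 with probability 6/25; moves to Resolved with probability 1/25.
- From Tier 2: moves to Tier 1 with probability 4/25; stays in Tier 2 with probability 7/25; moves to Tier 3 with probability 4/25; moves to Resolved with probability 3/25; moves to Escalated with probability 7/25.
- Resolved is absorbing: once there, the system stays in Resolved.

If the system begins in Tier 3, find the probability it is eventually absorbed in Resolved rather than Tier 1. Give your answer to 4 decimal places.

Let h(s) be the probability of absorption at Resolved starting from transient state s. Then h(Resolved) = 1 and h(Tier 1) = 0. By first-step analysis:
h(Escalated) = 0.24·0 + 0.12·h(Escalated) + 0.16·h(Tier 3) + 0.28·h(Tier 2) + 0.2·1
h(Tier 3) = 0.32·0 + 0.16·h(Escalated) + 0.24·h(Tier 3) + 0.24·h(Tier 2) + 0.04·1
h(Tier 2) = 0.16·0 + 0.28·h(Escalated) + 0.16·h(Tier 3) + 0.28·h(Tier 2) + 0.12·1
Solving: h(Escalated) = 0.3931, h(Tier 3) = 0.2541, h(Tier 2) = 0.3760.
Starting from Tier 3, the probability is 0.2541.

0.2541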